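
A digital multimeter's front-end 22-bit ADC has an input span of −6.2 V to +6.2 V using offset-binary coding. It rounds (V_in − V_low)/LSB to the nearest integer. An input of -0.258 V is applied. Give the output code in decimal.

Full-scale span = 12.4 V; LSB = 12.4/2^22 = 2.96 µV.
(V_in − V_low)/LSB = (-0.258 − (−6.2)) / 2.95639e-06 = 2009883.417.
Round → code 2009883.

code 2009883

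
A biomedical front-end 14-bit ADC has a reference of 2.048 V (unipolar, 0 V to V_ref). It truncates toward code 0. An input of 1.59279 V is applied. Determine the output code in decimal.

LSB = 2.048 V / 16384 = 125.00 µV.
(V_in − V_low)/LSB = (1.59279 − 0) / 0.000125 = 12742.320.
So the output code is 12742.

code 12742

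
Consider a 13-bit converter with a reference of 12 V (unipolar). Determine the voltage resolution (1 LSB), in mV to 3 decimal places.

Full-scale span = 12 V.
LSB = 12 / 2^13 = 12 / 8192 = 0.00146484 V = 1.465 mV.

1.465 mV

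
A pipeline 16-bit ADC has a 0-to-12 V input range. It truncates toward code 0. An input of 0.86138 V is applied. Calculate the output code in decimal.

With 65536 levels over 12 V, one step is 183.11 µV.
(0.86138 − 0) / 0.000183105 = 4704.283 LSBs.
Floor → code 4704.

code 4704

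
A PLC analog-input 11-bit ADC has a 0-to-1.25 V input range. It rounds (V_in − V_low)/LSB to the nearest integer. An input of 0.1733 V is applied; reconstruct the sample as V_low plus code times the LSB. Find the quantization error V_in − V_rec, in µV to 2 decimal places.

-39.84 µV

One LSB is 1.25 V / 2048 = 0.610 mV.
(0.1733 − 0)/0.000610352 = 283.9347; round gives code 284.
Code 284 maps back to 0 + 284×0.000610352 V = 0.17333984 V.
V_in − V_rec = -3.98438e-05 V = -39.84 µV.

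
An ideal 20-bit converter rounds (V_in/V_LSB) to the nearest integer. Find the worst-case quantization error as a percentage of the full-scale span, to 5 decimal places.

Rounding → worst-case error = ½ LSB = V_FS/2^21, so 100/2097152 = 4.76837e-05 % of full scale.

0.00005 %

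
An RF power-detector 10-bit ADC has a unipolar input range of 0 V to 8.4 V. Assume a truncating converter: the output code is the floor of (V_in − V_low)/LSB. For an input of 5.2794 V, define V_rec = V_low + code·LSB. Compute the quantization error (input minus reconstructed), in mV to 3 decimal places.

One LSB is 8.4 V / 1024 = 8.203 mV.
(5.2794 − 0)/0.00820313 = 643.5840; ⌊·⌋ gives code 643.
V_rec = 0 + 643·0.00820313 = 5.2746094 V.
Difference: 0.00479062 V → 4.791 mV.

4.791 mV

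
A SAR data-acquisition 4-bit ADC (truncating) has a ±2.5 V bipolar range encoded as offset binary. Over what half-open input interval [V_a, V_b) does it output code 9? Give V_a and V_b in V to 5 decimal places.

[0.31250 V, 0.62500 V)

LSB = 5/2^4 = 312.500 mV.
V_a = V_low + 9·LSB = 0.3125 V; V_b = V_low + 10·LSB = 0.625 V.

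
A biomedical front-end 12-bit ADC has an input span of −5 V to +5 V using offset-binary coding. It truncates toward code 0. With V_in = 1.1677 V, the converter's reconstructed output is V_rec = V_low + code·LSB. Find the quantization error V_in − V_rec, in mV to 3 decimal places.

One LSB is 10 V / 4096 = 2.441 mV.
(V_in − V_low)/LSB = (1.1677 − (−5))/0.00244141 = 2526.2899 → code 2526 (floor).
Reconstructed: 1.1669922 V.
Error = 1.1677 − 1.1669922 = 0.000707812 V = 0.708 mV.

0.708 mV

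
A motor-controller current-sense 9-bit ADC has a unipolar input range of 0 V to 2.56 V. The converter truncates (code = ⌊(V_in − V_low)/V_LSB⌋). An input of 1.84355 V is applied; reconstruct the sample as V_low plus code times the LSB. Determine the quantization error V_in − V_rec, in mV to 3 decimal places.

3.550 mV

One LSB is 2.56 V / 512 = 5.000 mV.
(1.84355 − 0)/0.005 = 368.7100; ⌊·⌋ gives code 368.
V_rec = 0 + 368·0.005 = 1.84 V.
V_in − V_rec = 0.00355 V = 3.550 mV.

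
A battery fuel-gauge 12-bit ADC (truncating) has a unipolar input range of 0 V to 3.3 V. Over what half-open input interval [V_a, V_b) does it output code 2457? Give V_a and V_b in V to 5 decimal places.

LSB = 3.3/2^12 = 0.806 mV.
V_a = V_low + 2457·LSB = 1.97952 V; V_b = V_low + 2458·LSB = 1.98032 V.

[1.97952 V, 1.98032 V)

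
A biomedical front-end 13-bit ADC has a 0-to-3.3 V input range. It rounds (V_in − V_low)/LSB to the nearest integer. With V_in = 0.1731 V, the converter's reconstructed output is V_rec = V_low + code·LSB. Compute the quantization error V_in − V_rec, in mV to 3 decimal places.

-0.118 mV

Step size: 3.3 V ÷ 2^13 = 402.83 µV.
(V_in − V_low)/LSB = (0.1731 − 0)/0.000402832 = 429.7076 → code 430 (round).
V_rec = 0 + 430·0.000402832 = 0.17321777 V.
Difference: -0.000117773 V → -0.118 mV.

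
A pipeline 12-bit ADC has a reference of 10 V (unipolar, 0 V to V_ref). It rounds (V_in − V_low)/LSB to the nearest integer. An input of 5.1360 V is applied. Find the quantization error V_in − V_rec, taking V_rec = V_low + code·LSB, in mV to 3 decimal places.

One LSB is 10 V / 4096 = 2.441 mV.
(V_in − V_low)/LSB = (5.1360 − 0)/0.00244141 = 2103.7056 → code 2104 (round).
V_rec = 0 + 2104·0.00244141 = 5.1367188 V.
Difference: -0.00071875 V → -0.719 mV.

-0.719 mV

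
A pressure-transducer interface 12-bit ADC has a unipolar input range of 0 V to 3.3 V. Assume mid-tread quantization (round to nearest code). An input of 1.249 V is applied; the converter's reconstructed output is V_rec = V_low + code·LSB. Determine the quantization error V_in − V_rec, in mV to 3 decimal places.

LSB = 3.3/2^12 = 0.806 mV.
(1.249 − 0)/0.000805664 = 1550.2739; round gives code 1550.
Code 1550 maps back to 0 + 1550×0.000805664 V = 1.2487793 V.
Error = 1.249 − 1.2487793 = 0.000220703 V = 0.221 mV.

0.221 mV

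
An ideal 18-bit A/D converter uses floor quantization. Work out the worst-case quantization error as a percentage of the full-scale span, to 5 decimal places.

Truncating → worst-case error = 1 LSB = V_FS/2^18, so 100/262144 = 0.00038147 % of full scale.

0.00038 %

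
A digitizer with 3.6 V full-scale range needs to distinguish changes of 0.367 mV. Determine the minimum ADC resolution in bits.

14 bits

Number of steps required ≥ 3.6 V / 0.367 mV = 9809.26.
Need 2^N ≥ 9809.26; 2^13 = 8192, 2^14 = 16384.
Minimum N = 14.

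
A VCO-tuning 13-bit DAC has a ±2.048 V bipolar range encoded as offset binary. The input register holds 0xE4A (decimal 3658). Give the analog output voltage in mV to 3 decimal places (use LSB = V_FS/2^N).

-219.000 mV

LSB = 4.096 V / 2^13 = 0.500 mV.
Code 0xE4A = 3658 decimal.
V_out = (−2.048) + 3658 × 0.0005 V = -0.219 V.
= -219.000 mV.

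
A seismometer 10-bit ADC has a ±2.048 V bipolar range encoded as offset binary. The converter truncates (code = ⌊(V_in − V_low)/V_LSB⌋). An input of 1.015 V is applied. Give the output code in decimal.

code 765

With 1024 levels over 4.096 V, one step is 4.000 mV.
(1.015 − (−2.048)) / 0.004 = 765.750 LSBs.
So the output code is 765.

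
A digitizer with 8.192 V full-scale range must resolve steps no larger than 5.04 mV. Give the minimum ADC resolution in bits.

11 bits

Number of steps required ≥ 8.192 V / 5.04 mV = 1625.40.
Need 2^N ≥ 1625.40; 2^10 = 1024, 2^11 = 2048.
Minimum N = 11.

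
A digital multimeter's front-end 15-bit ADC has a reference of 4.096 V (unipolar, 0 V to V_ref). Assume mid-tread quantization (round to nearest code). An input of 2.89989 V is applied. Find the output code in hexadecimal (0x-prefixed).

LSB = 4.096 V / 32768 = 125.00 µV.
(2.89989 − 0) / 0.000125 = 23199.120 LSBs.
round(23199.120) = 23199.
In hexadecimal (0x-prefixed): 0x5A9F.

code 0x5A9F (decimal 23199)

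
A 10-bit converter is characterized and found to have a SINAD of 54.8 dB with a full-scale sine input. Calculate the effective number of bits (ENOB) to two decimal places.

8.81 bits

ENOB = (SINAD − 1.76) / 6.02 = (54.8 − 1.76)/6.02 = 8.811.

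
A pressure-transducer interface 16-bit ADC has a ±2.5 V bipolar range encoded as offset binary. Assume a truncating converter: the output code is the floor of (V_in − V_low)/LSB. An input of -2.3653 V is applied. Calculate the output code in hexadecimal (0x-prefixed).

code 0x6E5 (decimal 1765)

LSB = 5 V / 65536 = 76.29 µV.
Input sits at 1765.540 steps above V_low.
Floor → code 1765.
In hexadecimal (0x-prefixed): 0x6E5.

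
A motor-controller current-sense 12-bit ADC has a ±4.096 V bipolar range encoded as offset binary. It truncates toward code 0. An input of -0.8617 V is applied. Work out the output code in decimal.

code 1617

LSB = 8.192 V / 4096 = 2.000 mV.
Input sits at 1617.150 steps above V_low.
So the output code is 1617.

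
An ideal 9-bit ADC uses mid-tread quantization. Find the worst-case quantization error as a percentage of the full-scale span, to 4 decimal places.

0.0977 %

Rounding → worst-case error = ½ LSB = V_FS/2^10, so 100/1024 = 0.0976562 % of full scale.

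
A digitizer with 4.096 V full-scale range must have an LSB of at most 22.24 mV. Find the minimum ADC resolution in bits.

8 bits

Number of steps required ≥ 4.096 V / 22.24 mV = 184.17.
Need 2^N ≥ 184.17; 2^7 = 128, 2^8 = 256.
Minimum N = 8.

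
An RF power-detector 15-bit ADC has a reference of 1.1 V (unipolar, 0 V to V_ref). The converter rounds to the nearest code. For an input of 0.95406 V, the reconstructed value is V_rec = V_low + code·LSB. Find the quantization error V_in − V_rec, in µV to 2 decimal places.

-14.10 µV

One LSB is 1.1 V / 32768 = 33.57 µV.
(V_in − V_low)/LSB = (0.95406 − 0)/3.35693e-05 = 28420.5801 → code 28421 (round).
Code 28421 maps back to 0 + 28421×3.35693e-05 V = 0.9540741 V.
V_in − V_rec = -1.40967e-05 V = -14.10 µV.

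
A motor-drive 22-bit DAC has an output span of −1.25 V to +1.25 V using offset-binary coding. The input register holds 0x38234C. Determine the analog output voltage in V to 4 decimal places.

LSB = 2.5 V / 2^22 = 0.60 µV.
Code 0x38234C = 3679052 decimal.
V_out = (−1.25) + 3679052 × 5.96046e-07 V = 0.942886 V.

0.9429 V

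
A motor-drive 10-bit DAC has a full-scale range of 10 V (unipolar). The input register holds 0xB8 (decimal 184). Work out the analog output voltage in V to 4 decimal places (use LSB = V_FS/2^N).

LSB = 10 V / 2^10 = 9.766 mV.
Code 0xB8 = 184 decimal.
V_out = 0 + 184 × 0.00976562 V = 1.79688 V.

1.7969 V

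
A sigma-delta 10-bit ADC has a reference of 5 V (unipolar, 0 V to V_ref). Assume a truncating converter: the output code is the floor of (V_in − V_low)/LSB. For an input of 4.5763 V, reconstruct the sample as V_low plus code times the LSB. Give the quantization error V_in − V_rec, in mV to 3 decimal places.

1.105 mV

LSB = 5/2^10 = 4.883 mV.
(4.5763 − 0)/0.00488281 = 937.2262; ⌊·⌋ gives code 937.
Reconstructed: 4.5751953 V.
Difference: 0.00110469 V → 1.105 mV.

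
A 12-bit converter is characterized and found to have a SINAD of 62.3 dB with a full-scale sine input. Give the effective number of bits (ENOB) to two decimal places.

ENOB = (SINAD − 1.76) / 6.02 = (62.3 − 1.76)/6.02 = 10.056.

10.06 bits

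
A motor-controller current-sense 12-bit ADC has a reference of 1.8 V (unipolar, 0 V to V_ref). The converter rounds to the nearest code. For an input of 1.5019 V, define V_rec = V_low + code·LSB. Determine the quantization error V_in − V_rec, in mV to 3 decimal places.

-0.151 mV

One LSB is 1.8 V / 4096 = 439.45 µV.
Scaled input = 3417.6569 LSBs, so code = 3418.
Code 3418 maps back to 0 + 3418×0.000439453 V = 1.5020508 V.
Error = 1.5019 − 1.5020508 = -0.000150781 V = -0.151 mV.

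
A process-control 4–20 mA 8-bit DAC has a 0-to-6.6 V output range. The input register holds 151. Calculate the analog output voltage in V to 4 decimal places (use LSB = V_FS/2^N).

3.8930 V

LSB = 6.6 V / 2^8 = 25.781 mV.
V_out = 0 + 151 × 0.0257812 V = 3.89297 V.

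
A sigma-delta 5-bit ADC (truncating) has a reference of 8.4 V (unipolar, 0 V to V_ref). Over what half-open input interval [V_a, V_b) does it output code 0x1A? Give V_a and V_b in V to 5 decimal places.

LSB = 8.4/2^5 = 262.500 mV.
Code 0x1A = 26 decimal.
V_a = V_low + 26·LSB = 6.825 V; V_b = V_low + 27·LSB = 7.0875 V.

[6.82500 V, 7.08750 V)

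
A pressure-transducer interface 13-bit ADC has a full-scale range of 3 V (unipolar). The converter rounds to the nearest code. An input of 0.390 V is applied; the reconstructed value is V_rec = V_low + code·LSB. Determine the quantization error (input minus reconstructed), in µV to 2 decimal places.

Step size: 3 V ÷ 2^13 = 366.21 µV.
(V_in − V_low)/LSB = (0.390 − 0)/0.000366211 = 1064.9600 → code 1065 (round).
Reconstructed: 0.39001465 V.
Error = 0.390 − 0.39001465 = -1.46484e-05 V = -14.65 µV.

-14.65 µV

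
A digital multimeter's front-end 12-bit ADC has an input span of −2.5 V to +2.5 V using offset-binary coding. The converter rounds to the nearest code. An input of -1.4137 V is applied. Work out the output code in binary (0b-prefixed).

code 0b1101111010 (decimal 890)

Full-scale span = 5 V; LSB = 5/2^12 = 1.221 mV.
(V_in − V_low)/LSB = (-1.4137 − (−2.5)) / 0.0012207 = 889.897.
round(889.897) = 890.
In binary (0b-prefixed): 0b1101111010.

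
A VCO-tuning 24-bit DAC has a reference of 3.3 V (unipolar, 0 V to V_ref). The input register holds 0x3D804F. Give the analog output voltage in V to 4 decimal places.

LSB = 3.3 V / 2^24 = 0.20 µV.
Code 0x3D804F = 4030543 decimal.
V_out = 0 + 4030543 × 1.96695e-07 V = 0.792789 V.

0.7928 V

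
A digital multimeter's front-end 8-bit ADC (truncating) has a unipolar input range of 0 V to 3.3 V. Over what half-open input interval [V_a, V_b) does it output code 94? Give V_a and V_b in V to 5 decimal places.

LSB = 3.3/2^8 = 12.891 mV.
V_a = V_low + 94·LSB = 1.21172 V; V_b = V_low + 95·LSB = 1.22461 V.

[1.21172 V, 1.22461 V)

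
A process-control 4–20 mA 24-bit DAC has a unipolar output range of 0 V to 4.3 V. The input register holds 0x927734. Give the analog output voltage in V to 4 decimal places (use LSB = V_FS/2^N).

2.4602 V

LSB = 4.3 V / 2^24 = 0.26 µV.
Code 0x927734 = 9598772 decimal.
V_out = 0 + 9598772 × 2.563e-07 V = 2.46016 V.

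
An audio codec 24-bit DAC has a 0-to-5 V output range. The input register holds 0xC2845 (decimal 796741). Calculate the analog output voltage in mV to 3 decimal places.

237.447 mV

LSB = 5 V / 2^24 = 0.30 µV.
Code 0xC2845 = 796741 decimal.
V_out = 0 + 796741 × 2.98023e-07 V = 0.237447 V.
= 237.447 mV.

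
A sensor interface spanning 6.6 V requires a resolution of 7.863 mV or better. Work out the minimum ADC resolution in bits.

10 bits

Number of steps required ≥ 6.6 V / 7.863 mV = 839.37.
Need 2^N ≥ 839.37; 2^9 = 512, 2^10 = 1024.
Minimum N = 10.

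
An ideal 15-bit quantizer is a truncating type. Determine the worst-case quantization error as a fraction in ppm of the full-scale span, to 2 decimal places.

Truncating → worst-case error = 1 LSB = V_FS/2^15, so 1e+06/32768 = 30.5176 ppm of full scale.

30.52 ppm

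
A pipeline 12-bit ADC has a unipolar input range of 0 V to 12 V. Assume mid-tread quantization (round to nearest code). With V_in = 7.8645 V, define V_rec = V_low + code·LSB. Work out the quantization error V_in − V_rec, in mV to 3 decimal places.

1.219 mV

One LSB is 12 V / 4096 = 2.930 mV.
(V_in − V_low)/LSB = (7.8645 − 0)/0.00292969 = 2684.4160 → code 2684 (round).
V_rec = 0 + 2684·0.00292969 = 7.8632812 V.
V_in − V_rec = 0.00121875 V = 1.219 mV.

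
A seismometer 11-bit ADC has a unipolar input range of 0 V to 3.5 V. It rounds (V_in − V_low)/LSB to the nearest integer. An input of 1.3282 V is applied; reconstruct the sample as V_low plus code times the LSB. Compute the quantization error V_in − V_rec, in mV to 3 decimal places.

0.319 mV

Step size: 3.5 V ÷ 2^11 = 1.709 mV.
(V_in − V_low)/LSB = (1.3282 − 0)/0.00170898 = 777.1867 → code 777 (round).
V_rec = 0 + 777·0.00170898 = 1.3278809 V.
Error = 1.3282 − 1.3278809 = 0.000319141 V = 0.319 mV.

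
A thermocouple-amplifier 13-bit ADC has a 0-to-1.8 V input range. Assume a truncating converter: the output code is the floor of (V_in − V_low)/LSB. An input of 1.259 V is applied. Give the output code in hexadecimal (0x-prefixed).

code 0x1661 (decimal 5729)

Full-scale span = 1.8 V; LSB = 1.8/2^13 = 219.73 µV.
(V_in − V_low)/LSB = (1.259 − 0) / 0.000219727 = 5729.849.
So the output code is 5729.
In hexadecimal (0x-prefixed): 0x1661.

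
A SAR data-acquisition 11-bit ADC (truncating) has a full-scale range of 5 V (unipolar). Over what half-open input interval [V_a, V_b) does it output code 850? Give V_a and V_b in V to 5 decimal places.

LSB = 5/2^11 = 2.441 mV.
V_a = V_low + 850·LSB = 2.0752 V; V_b = V_low + 851·LSB = 2.07764 V.

[2.07520 V, 2.07764 V)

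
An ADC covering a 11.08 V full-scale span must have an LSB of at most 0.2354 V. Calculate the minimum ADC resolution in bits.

Number of steps required ≥ 11.08 V / 0.2354 V = 47.07.
Need 2^N ≥ 47.07; 2^5 = 32, 2^6 = 64.
Minimum N = 6.

6 bits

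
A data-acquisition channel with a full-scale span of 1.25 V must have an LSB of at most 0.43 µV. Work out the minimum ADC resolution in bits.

22 bits

Number of steps required ≥ 1.25 V / 0.43 µV = 2906976.74.
Need 2^N ≥ 2906976.74; 2^21 = 2097152, 2^22 = 4194304.
Minimum N = 22.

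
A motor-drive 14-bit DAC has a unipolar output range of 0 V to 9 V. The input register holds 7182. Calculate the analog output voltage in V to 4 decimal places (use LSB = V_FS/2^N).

LSB = 9 V / 2^14 = 0.549 mV.
V_out = 0 + 7182 × 0.000549316 V = 3.94519 V.

3.9452 V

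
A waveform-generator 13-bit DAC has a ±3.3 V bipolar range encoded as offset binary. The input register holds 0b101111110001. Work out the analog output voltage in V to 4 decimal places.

LSB = 6.6 V / 2^13 = 0.806 mV.
Code 0b101111110001 = 3057 decimal.
V_out = (−3.3) + 3057 × 0.000805664 V = -0.837085 V.

-0.8371 V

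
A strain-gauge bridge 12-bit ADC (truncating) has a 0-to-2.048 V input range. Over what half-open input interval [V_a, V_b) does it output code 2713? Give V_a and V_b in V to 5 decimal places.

LSB = 2.048/2^12 = 0.500 mV.
V_a = V_low + 2713·LSB = 1.3565 V; V_b = V_low + 2714·LSB = 1.357 V.

[1.35650 V, 1.35700 V)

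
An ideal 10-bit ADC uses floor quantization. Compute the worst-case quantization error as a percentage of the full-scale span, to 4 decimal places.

Truncating → worst-case error = 1 LSB = V_FS/2^10, so 100/1024 = 0.0976562 % of full scale.

0.0977 %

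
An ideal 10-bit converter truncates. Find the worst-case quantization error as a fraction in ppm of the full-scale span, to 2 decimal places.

976.56 ppm

Truncating → worst-case error = 1 LSB = V_FS/2^10, so 1e+06/1024 = 976.562 ppm of full scale.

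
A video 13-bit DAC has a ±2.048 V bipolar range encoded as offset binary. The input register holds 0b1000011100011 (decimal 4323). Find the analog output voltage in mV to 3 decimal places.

LSB = 4.096 V / 2^13 = 0.500 mV.
Code 0b1000011100011 = 4323 decimal.
V_out = (−2.048) + 4323 × 0.0005 V = 0.1135 V.
= 113.500 mV.

113.500 mV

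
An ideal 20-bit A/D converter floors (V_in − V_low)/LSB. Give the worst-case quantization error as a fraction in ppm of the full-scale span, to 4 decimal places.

0.9537 ppm

Truncating → worst-case error = 1 LSB = V_FS/2^20, so 1e+06/1048576 = 0.953674 ppm of full scale.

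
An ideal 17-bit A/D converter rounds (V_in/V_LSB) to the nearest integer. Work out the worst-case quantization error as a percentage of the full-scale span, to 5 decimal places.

Rounding → worst-case error = ½ LSB = V_FS/2^18, so 100/262144 = 0.00038147 % of full scale.

0.00038 %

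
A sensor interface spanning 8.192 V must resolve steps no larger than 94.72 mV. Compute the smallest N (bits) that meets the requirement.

7 bits

Number of steps required ≥ 8.192 V / 94.72 mV = 86.49.
Need 2^N ≥ 86.49; 2^6 = 64, 2^7 = 128.
Minimum N = 7.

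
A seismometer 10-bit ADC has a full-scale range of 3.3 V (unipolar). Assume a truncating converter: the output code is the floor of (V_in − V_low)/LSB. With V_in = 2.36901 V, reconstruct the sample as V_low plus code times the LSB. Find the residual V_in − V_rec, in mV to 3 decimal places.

0.358 mV

Step size: 3.3 V ÷ 2^10 = 3.223 mV.
Scaled input = 735.1110 LSBs, so code = 735.
V_rec = 0 + 735·0.00322266 = 2.3686523 V.
V_in − V_rec = 0.000357656 V = 0.358 mV.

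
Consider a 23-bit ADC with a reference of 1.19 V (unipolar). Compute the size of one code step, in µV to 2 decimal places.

0.14 µV

Full-scale span = 1.19 V.
LSB = 1.19 / 2^23 = 1.19 / 8388608 = 1.41859e-07 V = 0.14 µV.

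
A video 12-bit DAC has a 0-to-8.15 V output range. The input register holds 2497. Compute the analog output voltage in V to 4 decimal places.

LSB = 8.15 V / 2^12 = 1.990 mV.
V_out = 0 + 2497 × 0.00198975 V = 4.9684 V.

4.9684 V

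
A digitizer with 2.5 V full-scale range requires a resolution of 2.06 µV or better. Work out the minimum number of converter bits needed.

Number of steps required ≥ 2.5 V / 2.06 µV = 1213592.23.
Need 2^N ≥ 1213592.23; 2^20 = 1048576, 2^21 = 2097152.
Minimum N = 21.

21 bits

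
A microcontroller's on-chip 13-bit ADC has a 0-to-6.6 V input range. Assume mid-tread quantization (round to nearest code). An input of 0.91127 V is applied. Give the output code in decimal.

code 1131

LSB = 6.6 V / 8192 = 0.806 mV.
Input sits at 1131.079 steps above V_low.
round(1131.079) = 1131.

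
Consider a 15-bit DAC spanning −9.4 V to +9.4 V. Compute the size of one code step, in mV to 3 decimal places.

0.574 mV

Full-scale span = 18.8 V.
LSB = 18.8 / 2^15 = 18.8 / 32768 = 0.00057373 V = 0.574 mV.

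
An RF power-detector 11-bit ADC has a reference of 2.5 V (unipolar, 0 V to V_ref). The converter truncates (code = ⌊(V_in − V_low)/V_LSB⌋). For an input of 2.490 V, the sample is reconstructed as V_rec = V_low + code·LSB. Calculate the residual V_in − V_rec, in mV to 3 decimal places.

0.986 mV

One LSB is 2.5 V / 2048 = 1.221 mV.
(2.490 − 0)/0.0012207 = 2039.8080; ⌊·⌋ gives code 2039.
Code 2039 maps back to 0 + 2039×0.0012207 V = 2.4890137 V.
Difference: 0.000986328 V → 0.986 mV.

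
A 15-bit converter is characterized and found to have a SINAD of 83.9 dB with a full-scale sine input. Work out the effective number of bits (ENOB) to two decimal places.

13.64 bits

ENOB = (SINAD − 1.76) / 6.02 = (83.9 − 1.76)/6.02 = 13.645.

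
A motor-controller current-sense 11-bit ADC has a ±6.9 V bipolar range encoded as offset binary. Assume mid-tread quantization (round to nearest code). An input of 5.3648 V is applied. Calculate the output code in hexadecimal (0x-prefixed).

code 0x71C (decimal 1820)

With 2048 levels over 13.8 V, one step is 6.738 mV.
(V_in − V_low)/LSB = (5.3648 − (−6.9)) / 0.00673828 = 1820.167.
Round → code 1820.
In hexadecimal (0x-prefixed): 0x71C.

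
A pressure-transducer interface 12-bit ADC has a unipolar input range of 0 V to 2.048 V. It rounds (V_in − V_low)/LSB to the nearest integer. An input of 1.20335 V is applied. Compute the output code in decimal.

code 2407

Full-scale span = 2.048 V; LSB = 2.048/2^12 = 0.500 mV.
(1.20335 − 0) / 0.0005 = 2406.700 LSBs.
Round → code 2407.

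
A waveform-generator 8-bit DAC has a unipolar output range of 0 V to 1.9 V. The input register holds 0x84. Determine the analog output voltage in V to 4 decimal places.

0.9797 V

LSB = 1.9 V / 2^8 = 7.422 mV.
Code 0x84 = 132 decimal.
V_out = 0 + 132 × 0.00742187 V = 0.979688 V.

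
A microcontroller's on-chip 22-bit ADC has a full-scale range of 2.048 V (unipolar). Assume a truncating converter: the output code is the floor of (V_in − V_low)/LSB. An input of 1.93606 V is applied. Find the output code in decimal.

Full-scale span = 2.048 V; LSB = 2.048/2^22 = 0.49 µV.
(V_in − V_low)/LSB = (1.93606 − 0) / 4.88281e-07 = 3965050.880.
So the output code is 3965050.

code 3965050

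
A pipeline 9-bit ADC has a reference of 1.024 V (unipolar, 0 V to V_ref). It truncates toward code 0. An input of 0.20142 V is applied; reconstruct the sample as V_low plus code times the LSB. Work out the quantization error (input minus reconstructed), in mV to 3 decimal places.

One LSB is 1.024 V / 512 = 2.000 mV.
(V_in − V_low)/LSB = (0.20142 − 0)/0.002 = 100.7100 → code 100 (floor).
V_rec = 0 + 100·0.002 = 0.2 V.
V_in − V_rec = 0.00142 V = 1.420 mV.

1.420 mV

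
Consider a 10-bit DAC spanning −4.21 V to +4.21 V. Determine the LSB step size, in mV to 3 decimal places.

8.223 mV

Full-scale span = 8.42 V.
LSB = 8.42 / 2^10 = 8.42 / 1024 = 0.00822266 V = 8.223 mV.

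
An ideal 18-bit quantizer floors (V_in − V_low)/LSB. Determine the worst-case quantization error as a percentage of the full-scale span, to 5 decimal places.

0.00038 %

Truncating → worst-case error = 1 LSB = V_FS/2^18, so 100/262144 = 0.00038147 % of full scale.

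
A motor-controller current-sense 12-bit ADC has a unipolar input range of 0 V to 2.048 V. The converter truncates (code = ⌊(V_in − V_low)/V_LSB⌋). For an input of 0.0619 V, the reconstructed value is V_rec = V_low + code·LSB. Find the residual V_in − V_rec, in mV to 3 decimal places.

One LSB is 2.048 V / 4096 = 0.500 mV.
(V_in − V_low)/LSB = (0.0619 − 0)/0.0005 = 123.8000 → code 123 (floor).
V_rec = 0 + 123·0.0005 = 0.0615 V.
V_in − V_rec = 0.0004 V = 0.400 mV.

0.400 mV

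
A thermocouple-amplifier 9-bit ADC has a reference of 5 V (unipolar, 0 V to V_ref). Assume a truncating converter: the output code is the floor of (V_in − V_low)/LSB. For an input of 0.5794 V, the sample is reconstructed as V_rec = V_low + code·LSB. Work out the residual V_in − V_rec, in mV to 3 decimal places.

3.228 mV

One LSB is 5 V / 512 = 9.766 mV.
Scaled input = 59.3306 LSBs, so code = 59.
V_rec = 0 + 59·0.00976562 = 0.57617188 V.
Difference: 0.00322813 V → 3.228 mV.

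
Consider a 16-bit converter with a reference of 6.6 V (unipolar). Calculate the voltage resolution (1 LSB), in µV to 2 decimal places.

Full-scale span = 6.6 V.
LSB = 6.6 / 2^16 = 6.6 / 65536 = 0.000100708 V = 100.71 µV.

100.71 µV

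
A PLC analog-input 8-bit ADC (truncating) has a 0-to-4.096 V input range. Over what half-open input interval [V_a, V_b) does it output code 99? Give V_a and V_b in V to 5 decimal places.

[1.58400 V, 1.60000 V)

LSB = 4.096/2^8 = 16.000 mV.
V_a = V_low + 99·LSB = 1.584 V; V_b = V_low + 100·LSB = 1.6 V.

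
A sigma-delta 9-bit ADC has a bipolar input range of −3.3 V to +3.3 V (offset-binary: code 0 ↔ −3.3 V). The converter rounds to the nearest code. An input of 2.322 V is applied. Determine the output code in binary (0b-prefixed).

code 0b110110100 (decimal 436)

Full-scale span = 6.6 V; LSB = 6.6/2^9 = 12.891 mV.
(2.322 − (−3.3)) / 0.0128906 = 436.131 LSBs.
round(436.131) = 436.
In binary (0b-prefixed): 0b110110100.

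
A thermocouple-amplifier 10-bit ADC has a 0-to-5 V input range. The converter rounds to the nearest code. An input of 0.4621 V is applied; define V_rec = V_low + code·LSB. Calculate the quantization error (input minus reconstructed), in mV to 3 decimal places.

-1.767 mV

One LSB is 5 V / 1024 = 4.883 mV.
Scaled input = 94.6381 LSBs, so code = 95.
V_rec = 0 + 95·0.00488281 = 0.46386719 V.
Difference: -0.00176719 V → -1.767 mV.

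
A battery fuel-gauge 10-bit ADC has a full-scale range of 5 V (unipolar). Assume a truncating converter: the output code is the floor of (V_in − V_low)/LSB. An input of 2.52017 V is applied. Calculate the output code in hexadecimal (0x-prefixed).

code 0x204 (decimal 516)

With 1024 levels over 5 V, one step is 4.883 mV.
(V_in − V_low)/LSB = (2.52017 − 0) / 0.00488281 = 516.131.
So the output code is 516.
In hexadecimal (0x-prefixed): 0x204.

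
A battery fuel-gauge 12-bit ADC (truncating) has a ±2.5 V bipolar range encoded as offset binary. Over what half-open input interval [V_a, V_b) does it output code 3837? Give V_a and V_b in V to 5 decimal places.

[2.18384 V, 2.18506 V)

LSB = 5/2^12 = 1.221 mV.
V_a = V_low + 3837·LSB = 2.18384 V; V_b = V_low + 3838·LSB = 2.18506 V.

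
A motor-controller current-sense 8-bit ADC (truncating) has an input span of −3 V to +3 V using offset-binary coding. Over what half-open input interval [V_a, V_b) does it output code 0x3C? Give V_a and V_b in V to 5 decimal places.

[-1.59375 V, -1.57031 V)

LSB = 6/2^8 = 23.438 mV.
Code 0x3C = 60 decimal.
V_a = V_low + 60·LSB = -1.59375 V; V_b = V_low + 61·LSB = -1.57031 V.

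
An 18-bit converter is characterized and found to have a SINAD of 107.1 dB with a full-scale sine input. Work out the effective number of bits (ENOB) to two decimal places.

17.50 bits

ENOB = (SINAD − 1.76) / 6.02 = (107.1 − 1.76)/6.02 = 17.498.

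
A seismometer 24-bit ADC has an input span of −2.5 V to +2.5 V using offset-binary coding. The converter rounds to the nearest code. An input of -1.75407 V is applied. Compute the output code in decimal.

code 2502926

LSB = 5 V / 16777216 = 0.30 µV.
(V_in − V_low)/LSB = (-1.75407 − (−2.5)) / 2.98023e-07 = 2502925.746.
round(2502925.746) = 2502926.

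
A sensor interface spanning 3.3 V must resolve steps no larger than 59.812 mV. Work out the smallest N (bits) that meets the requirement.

Number of steps required ≥ 3.3 V / 59.812 mV = 55.17.
Need 2^N ≥ 55.17; 2^5 = 32, 2^6 = 64.
Minimum N = 6.

6 bits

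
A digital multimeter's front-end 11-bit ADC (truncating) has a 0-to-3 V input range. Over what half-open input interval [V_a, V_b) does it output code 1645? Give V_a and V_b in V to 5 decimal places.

LSB = 3/2^11 = 1.465 mV.
V_a = V_low + 1645·LSB = 2.40967 V; V_b = V_low + 1646·LSB = 2.41113 V.

[2.40967 V, 2.41113 V)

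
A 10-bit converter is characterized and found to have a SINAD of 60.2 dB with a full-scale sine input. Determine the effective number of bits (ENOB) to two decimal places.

9.71 bits

ENOB = (SINAD − 1.76) / 6.02 = (60.2 − 1.76)/6.02 = 9.708.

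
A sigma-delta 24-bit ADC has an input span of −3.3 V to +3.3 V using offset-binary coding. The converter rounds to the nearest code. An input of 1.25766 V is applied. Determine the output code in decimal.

code 11585583

Full-scale span = 6.6 V; LSB = 6.6/2^24 = 0.39 µV.
Input sits at 11585582.769 steps above V_low.
So the output code is 11585583.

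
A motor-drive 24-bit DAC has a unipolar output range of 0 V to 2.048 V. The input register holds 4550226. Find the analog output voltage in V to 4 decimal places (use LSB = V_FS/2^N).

0.5554 V

LSB = 2.048 V / 2^24 = 0.12 µV.
V_out = 0 + 4550226 × 1.2207e-07 V = 0.555448 V.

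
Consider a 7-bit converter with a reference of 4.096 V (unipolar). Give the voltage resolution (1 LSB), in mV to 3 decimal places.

Full-scale span = 4.096 V.
LSB = 4.096 / 2^7 = 4.096 / 128 = 0.032 V = 32.000 mV.

32.000 mV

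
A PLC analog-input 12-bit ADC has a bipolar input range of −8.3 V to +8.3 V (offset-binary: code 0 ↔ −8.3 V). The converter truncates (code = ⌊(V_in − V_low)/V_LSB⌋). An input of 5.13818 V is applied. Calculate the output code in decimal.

Full-scale span = 16.6 V; LSB = 16.6/2^12 = 4.053 mV.
Input sits at 3315.830 steps above V_low.
So the output code is 3315.

code 3315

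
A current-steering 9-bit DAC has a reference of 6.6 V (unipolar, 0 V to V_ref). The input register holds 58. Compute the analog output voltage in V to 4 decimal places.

0.7477 V

LSB = 6.6 V / 2^9 = 12.891 mV.
V_out = 0 + 58 × 0.0128906 V = 0.747656 V.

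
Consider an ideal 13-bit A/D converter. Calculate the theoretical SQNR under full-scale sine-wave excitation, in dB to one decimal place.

SNR ≈ 6.02·N + 1.76 dB = 6.02·13 + 1.76 = 80.02 dB.

80.0 dB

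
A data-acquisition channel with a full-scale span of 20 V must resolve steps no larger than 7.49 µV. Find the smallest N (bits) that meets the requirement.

Number of steps required ≥ 20 V / 7.49 µV = 2670226.97.
Need 2^N ≥ 2670226.97; 2^21 = 2097152, 2^22 = 4194304.
Minimum N = 22.

22 bits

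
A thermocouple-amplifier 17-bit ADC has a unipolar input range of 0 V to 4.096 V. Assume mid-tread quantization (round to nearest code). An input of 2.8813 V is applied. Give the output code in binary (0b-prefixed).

LSB = 4.096 V / 131072 = 31.25 µV.
(V_in − V_low)/LSB = (2.8813 − 0) / 3.125e-05 = 92201.600.
Round → code 92202.
In binary (0b-prefixed): 0b10110100000101010.

code 0b10110100000101010 (decimal 92202)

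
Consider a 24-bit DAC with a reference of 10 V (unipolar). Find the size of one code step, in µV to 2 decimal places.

Full-scale span = 10 V.
LSB = 10 / 2^24 = 10 / 16777216 = 5.96046e-07 V = 0.60 µV.

0.60 µV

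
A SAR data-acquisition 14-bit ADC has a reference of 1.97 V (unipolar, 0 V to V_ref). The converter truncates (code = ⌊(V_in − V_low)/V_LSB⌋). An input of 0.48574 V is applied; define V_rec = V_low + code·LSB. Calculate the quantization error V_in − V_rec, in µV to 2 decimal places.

93.64 µV

One LSB is 1.97 V / 16384 = 120.24 µV.
Scaled input = 4039.7788 LSBs, so code = 4039.
Code 4039 maps back to 0 + 4039×0.000120239 V = 0.48564636 V.
V_in − V_rec = 9.36377e-05 V = 93.64 µV.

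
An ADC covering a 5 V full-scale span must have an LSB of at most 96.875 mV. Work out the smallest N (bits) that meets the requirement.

Number of steps required ≥ 5 V / 96.875 mV = 51.61.
Need 2^N ≥ 51.61; 2^5 = 32, 2^6 = 64.
Minimum N = 6.

6 bits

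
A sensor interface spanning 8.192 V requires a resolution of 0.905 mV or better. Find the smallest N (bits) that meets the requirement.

14 bits

Number of steps required ≥ 8.192 V / 0.905 mV = 9051.93.
Need 2^N ≥ 9051.93; 2^13 = 8192, 2^14 = 16384.
Minimum N = 14.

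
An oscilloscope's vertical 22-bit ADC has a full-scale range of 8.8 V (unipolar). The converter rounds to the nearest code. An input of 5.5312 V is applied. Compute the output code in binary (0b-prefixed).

Full-scale span = 8.8 V; LSB = 8.8/2^22 = 2.10 µV.
(5.5312 − 0) / 2.09808e-06 = 2636310.714 LSBs.
Round → code 2636311.
In binary (0b-prefixed): 0b1010000011101000010111.

code 0b1010000011101000010111 (decimal 2636311)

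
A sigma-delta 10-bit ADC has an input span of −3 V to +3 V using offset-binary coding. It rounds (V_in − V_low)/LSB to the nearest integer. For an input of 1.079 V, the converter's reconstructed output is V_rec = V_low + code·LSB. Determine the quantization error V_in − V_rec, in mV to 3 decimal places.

Step size: 6 V ÷ 2^10 = 5.859 mV.
Scaled input = 696.1493 LSBs, so code = 696.
Code 696 maps back to (−3) + 696×0.00585938 V = 1.078125 V.
Difference: 0.000875 V → 0.875 mV.

0.875 mV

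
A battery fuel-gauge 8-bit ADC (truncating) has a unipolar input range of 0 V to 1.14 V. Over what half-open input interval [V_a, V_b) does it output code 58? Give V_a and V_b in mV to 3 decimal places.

LSB = 1.14/2^8 = 4.453 mV.
V_a = V_low + 58·LSB = 0.258281 V; V_b = V_low + 59·LSB = 0.262734 V.

[258.281 mV, 262.734 mV)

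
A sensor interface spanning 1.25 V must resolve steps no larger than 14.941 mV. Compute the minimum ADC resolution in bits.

7 bits

Number of steps required ≥ 1.25 V / 14.941 mV = 83.66.
Need 2^N ≥ 83.66; 2^6 = 64, 2^7 = 128.
Minimum N = 7.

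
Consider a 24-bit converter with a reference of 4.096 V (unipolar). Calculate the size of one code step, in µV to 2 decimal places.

0.24 µV

Full-scale span = 4.096 V.
LSB = 4.096 / 2^24 = 4.096 / 16777216 = 2.44141e-07 V = 0.24 µV.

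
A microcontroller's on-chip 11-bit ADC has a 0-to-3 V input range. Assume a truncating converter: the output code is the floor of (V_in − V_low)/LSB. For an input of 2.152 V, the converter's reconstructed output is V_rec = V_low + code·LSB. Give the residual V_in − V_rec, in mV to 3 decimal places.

One LSB is 3 V / 2048 = 1.465 mV.
Scaled input = 1469.0987 LSBs, so code = 1469.
Reconstructed: 2.1518555 V.
Difference: 0.000144531 V → 0.145 mV.

0.145 mV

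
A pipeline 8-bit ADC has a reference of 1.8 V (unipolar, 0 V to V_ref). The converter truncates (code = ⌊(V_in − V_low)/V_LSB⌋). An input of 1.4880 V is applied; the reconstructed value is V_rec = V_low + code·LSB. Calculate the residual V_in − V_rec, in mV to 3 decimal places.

Step size: 1.8 V ÷ 2^8 = 7.031 mV.
(V_in − V_low)/LSB = (1.4880 − 0)/0.00703125 = 211.6267 → code 211 (floor).
Code 211 maps back to 0 + 211×0.00703125 V = 1.4835938 V.
Error = 1.4880 − 1.4835938 = 0.00440625 V = 4.406 mV.

4.406 mV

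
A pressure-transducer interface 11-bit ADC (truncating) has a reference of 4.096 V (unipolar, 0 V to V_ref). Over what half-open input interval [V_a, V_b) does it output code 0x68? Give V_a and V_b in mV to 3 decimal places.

LSB = 4.096/2^11 = 2.000 mV.
Code 0x68 = 104 decimal.
V_a = V_low + 104·LSB = 0.208 V; V_b = V_low + 105·LSB = 0.21 V.

[208.000 mV, 210.000 mV)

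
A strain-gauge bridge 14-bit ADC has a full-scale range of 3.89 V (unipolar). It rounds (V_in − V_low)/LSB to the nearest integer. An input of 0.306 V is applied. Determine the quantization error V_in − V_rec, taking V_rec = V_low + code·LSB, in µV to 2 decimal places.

-43.09 µV

One LSB is 3.89 V / 16384 = 237.43 µV.
(0.306 − 0)/0.000237427 = 1288.8185; round gives code 1289.
Code 1289 maps back to 0 + 1289×0.000237427 V = 0.30604309 V.
V_in − V_rec = -4.30908e-05 V = -43.09 µV.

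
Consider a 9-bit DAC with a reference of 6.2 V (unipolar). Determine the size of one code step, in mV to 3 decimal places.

Full-scale span = 6.2 V.
LSB = 6.2 / 2^9 = 6.2 / 512 = 0.0121094 V = 12.109 mV.

12.109 mV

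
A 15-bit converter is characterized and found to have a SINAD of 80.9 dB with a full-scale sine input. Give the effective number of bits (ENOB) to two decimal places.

ENOB = (SINAD − 1.76) / 6.02 = (80.9 − 1.76)/6.02 = 13.146.

13.15 bits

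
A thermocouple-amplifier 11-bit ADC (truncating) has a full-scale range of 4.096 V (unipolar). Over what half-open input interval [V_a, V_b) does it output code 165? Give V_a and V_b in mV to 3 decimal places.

[330.000 mV, 332.000 mV)

LSB = 4.096/2^11 = 2.000 mV.
V_a = V_low + 165·LSB = 0.33 V; V_b = V_low + 166·LSB = 0.332 V.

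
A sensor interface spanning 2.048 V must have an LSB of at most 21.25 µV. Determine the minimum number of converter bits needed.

17 bits

Number of steps required ≥ 2.048 V / 21.25 µV = 96376.47.
Need 2^N ≥ 96376.47; 2^16 = 65536, 2^17 = 131072.
Minimum N = 17.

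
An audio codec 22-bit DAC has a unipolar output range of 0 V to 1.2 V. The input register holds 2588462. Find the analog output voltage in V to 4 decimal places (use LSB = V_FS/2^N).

LSB = 1.2 V / 2^22 = 0.29 µV.
V_out = 0 + 2588462 × 2.86102e-07 V = 0.740565 V.

0.7406 V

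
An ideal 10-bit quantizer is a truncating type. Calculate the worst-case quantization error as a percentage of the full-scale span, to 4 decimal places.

Truncating → worst-case error = 1 LSB = V_FS/2^10, so 100/1024 = 0.0976562 % of full scale.

0.0977 %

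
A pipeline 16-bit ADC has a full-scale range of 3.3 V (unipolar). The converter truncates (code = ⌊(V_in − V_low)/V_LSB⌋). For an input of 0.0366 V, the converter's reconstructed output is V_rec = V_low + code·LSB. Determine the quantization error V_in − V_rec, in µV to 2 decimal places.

42.99 µV

LSB = 3.3/2^16 = 50.35 µV.
(V_in − V_low)/LSB = (0.0366 − 0)/5.0354e-05 = 726.8538 → code 726 (floor).
Reconstructed: 0.036557007 V.
Difference: 4.29932e-05 V → 42.99 µV.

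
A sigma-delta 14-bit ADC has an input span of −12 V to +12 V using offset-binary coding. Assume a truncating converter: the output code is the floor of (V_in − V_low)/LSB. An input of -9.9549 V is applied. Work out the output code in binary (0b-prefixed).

code 0b10101110100 (decimal 1396)

With 16384 levels over 24 V, one step is 1.465 mV.
(-9.9549 − (−12)) / 0.00146484 = 1396.122 LSBs.
So the output code is 1396.
In binary (0b-prefixed): 0b10101110100.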